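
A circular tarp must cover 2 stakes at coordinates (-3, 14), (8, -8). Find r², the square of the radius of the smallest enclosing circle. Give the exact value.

The smallest circle enclosing two points has them as diameter endpoints.
Centre = midpoint = (2.5, 3); r² = |(-3, 14)−(8, -8)|²/4 = 605/4 = 151.25.

151.25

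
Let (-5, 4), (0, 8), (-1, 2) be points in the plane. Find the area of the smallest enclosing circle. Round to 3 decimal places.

35.250

Call the three points A, B, C in the order given.
Side lengths²: AB² = 41, AC² = 20, BC² = 37.
Since AB² = 41 < 37 + 20 = 57, the triangle is acute, so the smallest enclosing circle is the circumcircle.
Circumcentre = (-49/26, 68/13), r² = 7585/676.
Area = π·r² = π·7585/676 ≈ 35.250.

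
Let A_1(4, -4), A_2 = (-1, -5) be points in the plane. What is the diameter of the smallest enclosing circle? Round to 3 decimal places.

The smallest circle enclosing two points has them as diameter endpoints.
Centre = midpoint = (1.5, -4.5); r² = |A_1A_2|²/4 = 26/4 = 6.5.
Diameter = 2r = 2√(6.5) ≈ 5.099.

5.099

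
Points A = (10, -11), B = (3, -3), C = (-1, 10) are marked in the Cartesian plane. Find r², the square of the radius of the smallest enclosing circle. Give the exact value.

140.5

Side lengths²: AB² = 113, AC² = 562, BC² = 185.
Since AC² = 562 ≥ 185 + 113 = 298, the angle opposite AC is not acute, so the smallest enclosing circle has AC as diameter.
Centre = midpoint of AC = (4.5, -0.5), r² = 562/4 = 140.5.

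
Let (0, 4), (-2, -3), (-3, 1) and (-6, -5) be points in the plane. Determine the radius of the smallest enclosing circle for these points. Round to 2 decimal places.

The minimum enclosing circle of a finite set is fixed by two of the points (as a diameter) or three (as a circumcircle).
The farthest pair is (0, 4)–(-6, -5) with squared distance 117. The circle on this segment as diameter has centre (-3, -0.5) and r² = 117/4 = 29.25.
Check (-2, -3): distance² to centre = 7.25 ≤ 29.25, so it lies inside.
All remaining points lie in this disk, and no smaller disk contains both endpoints, so this is the minimum enclosing circle.
r = √(29.25) ≈ 5.41.

5.41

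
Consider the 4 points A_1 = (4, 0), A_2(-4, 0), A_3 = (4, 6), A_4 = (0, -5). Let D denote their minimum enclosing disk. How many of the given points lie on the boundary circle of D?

3

A smallest enclosing disk is always determined by at most three of the input points on its boundary.
The minimum enclosing circle is determined by three boundary points: A_2, A_3, A_4.
Their circumcentre is (1.828125, 0.5625) with r² = 34.2834472656.
The farthest remaining point A_1 is at distance² 5.0334472656 ≤ 34.2834472656.
The points at distance exactly r from the centre are A_2, A_3, A_4 — 3 points.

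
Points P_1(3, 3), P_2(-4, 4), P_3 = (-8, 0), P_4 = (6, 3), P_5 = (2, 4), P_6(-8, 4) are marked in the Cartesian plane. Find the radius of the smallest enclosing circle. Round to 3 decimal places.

By Welzl's lemma the MEC is supported by two points (diametrically opposite) or three points (on a circumcircle).
The minimum enclosing circle is determined by three boundary points: P_3, P_4, P_6.
Their circumcentre is (-31/28, 2) with r² = 40385/784.
The farthest remaining point P_1 is at distance² 14009/784 ≤ 40385/784.
r = √(40385/784) ≈ 7.177.

7.177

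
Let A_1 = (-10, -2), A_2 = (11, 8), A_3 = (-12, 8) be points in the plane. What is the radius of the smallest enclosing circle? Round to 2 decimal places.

11.86

Side lengths²: A_1A_2² = 541, A_1A_3² = 104, A_2A_3² = 529.
Since A_1A_2² = 541 < 529 + 104 = 633, the triangle is acute, so the smallest enclosing circle is the circumcircle.
Circumcentre = (-0.5, 5.1), r² = 140.66.
r = √(140.66) ≈ 11.86.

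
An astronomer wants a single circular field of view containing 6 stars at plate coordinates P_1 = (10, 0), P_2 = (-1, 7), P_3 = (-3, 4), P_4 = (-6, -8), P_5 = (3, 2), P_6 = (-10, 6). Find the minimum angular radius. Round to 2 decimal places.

10.62

The minimum enclosing circle is determined by three boundary points: P_1, P_4, P_6.
Their circumcentre is (-0.5625, 1.125) with r² = 112.83203125.
The farthest remaining point P_2 is at distance² 34.70703125 ≤ 112.83203125.
r = √(112.83203125) ≈ 10.62.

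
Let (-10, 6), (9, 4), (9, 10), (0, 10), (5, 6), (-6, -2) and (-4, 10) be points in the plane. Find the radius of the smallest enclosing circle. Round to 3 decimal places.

9.929

The minimum enclosing circle of a finite set is fixed by two of the points (as a diameter) or three (as a circumcircle).
The minimum enclosing circle is determined by three boundary points: (-10, 6), (9, 10), (-6, -2).
Their circumcentre is (-1/14, 167/28) with r² = 77285/784.
The farthest remaining point (9, 4) is at distance² 67541/784 ≤ 77285/784.
r = √(77285/784) ≈ 9.929.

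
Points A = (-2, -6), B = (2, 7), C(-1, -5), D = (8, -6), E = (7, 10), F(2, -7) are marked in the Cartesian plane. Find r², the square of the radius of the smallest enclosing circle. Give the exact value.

84.5791015625

By Welzl's lemma the MEC is supported by two points (diametrically opposite) or three points (on a circumcircle).
The minimum enclosing circle is determined by three boundary points: A, D, E.
Their circumcentre is (3, 1.71875) with r² = 84.5791015625.
The farthest remaining point F is at distance² 77.0166015625 ≤ 84.5791015625.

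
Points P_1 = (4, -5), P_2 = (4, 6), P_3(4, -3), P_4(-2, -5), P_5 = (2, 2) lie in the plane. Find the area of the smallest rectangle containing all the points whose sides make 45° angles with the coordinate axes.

93.5

In coordinates u = x + y, v = x − y the rectangle is axis-aligned; the map (x,y)→(u,v) scales areas by 2.
u-values: -1, 10, 1, -7, 4; range = 10 − (-7) = 17.
v-values: 9, -2, 7, 3, 0; range = 9 − (-2) = 11.
Area = (17 × 11) / 2 = 93.5.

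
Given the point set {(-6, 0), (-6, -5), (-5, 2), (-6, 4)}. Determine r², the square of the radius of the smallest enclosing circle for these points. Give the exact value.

By Welzl's lemma the MEC is supported by two points (diametrically opposite) or three points (on a circumcircle).
The farthest pair is (-6, -5)–(-6, 4) with squared distance 81. The circle on this segment as diameter has centre (-6, -0.5) and r² = 81/4 = 20.25.
Check (-6, 0): distance² to centre = 0.25 ≤ 20.25, so it lies inside.
All remaining points lie in this disk, and no smaller disk contains both endpoints, so this is the minimum enclosing circle.

20.25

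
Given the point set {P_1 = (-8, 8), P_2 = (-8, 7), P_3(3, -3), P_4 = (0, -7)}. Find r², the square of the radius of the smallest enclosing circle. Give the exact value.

72.25

A smallest enclosing disk is always determined by at most three of the input points on its boundary.
The farthest pair is P_1–P_4 with squared distance 289. The circle on this segment as diameter has centre (-4, 0.5) and r² = 289/4 = 72.25.
Check P_2: distance² to centre = 58.25 ≤ 72.25, so it lies inside.
All remaining points lie in this disk, and no smaller disk contains both endpoints, so this is the minimum enclosing circle.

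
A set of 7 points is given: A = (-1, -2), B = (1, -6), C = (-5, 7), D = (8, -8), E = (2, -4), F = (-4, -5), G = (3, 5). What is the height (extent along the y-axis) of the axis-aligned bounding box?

max y = 7, min y = -8, so height = 15.

15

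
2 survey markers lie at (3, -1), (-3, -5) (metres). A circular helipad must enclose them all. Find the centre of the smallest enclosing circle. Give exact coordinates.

(0, -3)

The smallest circle enclosing two points has them as diameter endpoints.
Centre = midpoint = (0, -3); r² = |(3, -1)−(-3, -5)|²/4 = 52/4 = 13.
Centre = (0, -3).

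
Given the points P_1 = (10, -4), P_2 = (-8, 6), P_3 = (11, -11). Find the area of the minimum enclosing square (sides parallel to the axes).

361

The bounding box has width 19 and height 17.
An axis-aligned square enclosing the set must have side ≥ max(width, height).
So the minimum side is max(19, 17) = 19.
Area = 19² = 361.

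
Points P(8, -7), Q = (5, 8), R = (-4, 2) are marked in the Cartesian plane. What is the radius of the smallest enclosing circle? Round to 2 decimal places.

8.11

Side lengths²: PQ² = 234, PR² = 225, QR² = 117.
Since PQ² = 234 < 225 + 117 = 342, the triangle is acute, so the smallest enclosing circle is the circumcircle.
Circumcentre = (131/34, -1/34), r² = 38025/578.
r = √(38025/578) ≈ 8.11.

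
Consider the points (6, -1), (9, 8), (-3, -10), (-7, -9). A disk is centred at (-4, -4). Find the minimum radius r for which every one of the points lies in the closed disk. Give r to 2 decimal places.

The required radius is the distance from (-4, -4) to the farthest point.
Squared distances: 109, 313, 37, 34.
Maximum is 313, attained at (9, 8).
r = √313 ≈ 17.69.

17.69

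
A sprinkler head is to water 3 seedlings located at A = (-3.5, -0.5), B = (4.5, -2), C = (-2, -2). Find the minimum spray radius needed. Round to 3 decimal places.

4.070

Side lengths²: AB² = 66.25, AC² = 4.5, BC² = 42.25.
Since AB² = 66.25 ≥ 42.25 + 4.5 = 46.75, the angle opposite AB is not acute, so the smallest enclosing circle has AB as diameter.
Centre = midpoint of AB = (0.5, -1.25), r² = 66.25/4 = 16.5625.
r = √(16.5625) ≈ 4.070.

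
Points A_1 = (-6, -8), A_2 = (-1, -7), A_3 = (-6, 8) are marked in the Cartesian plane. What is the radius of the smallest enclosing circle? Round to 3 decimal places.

8.062

Side lengths²: A_1A_2² = 26, A_1A_3² = 256, A_2A_3² = 250.
Since A_1A_3² = 256 < 250 + 26 = 276, the triangle is acute, so the smallest enclosing circle is the circumcircle.
Circumcentre = (-5, 0), r² = 65.
r = √65 ≈ 8.062.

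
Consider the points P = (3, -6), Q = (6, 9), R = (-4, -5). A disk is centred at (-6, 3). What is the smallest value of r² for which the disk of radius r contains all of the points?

The required radius is the distance from (-6, 3) to the farthest point.
Squared distances: 162, 180, 68.
Maximum is 180, attained at Q.

180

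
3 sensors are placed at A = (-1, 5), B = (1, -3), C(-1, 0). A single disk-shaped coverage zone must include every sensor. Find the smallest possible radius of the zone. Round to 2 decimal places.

Side lengths²: AB² = 68, AC² = 25, BC² = 13.
Since AB² = 68 ≥ 25 + 13 = 38, the angle opposite AB is not acute, so the smallest enclosing circle has AB as diameter.
Centre = midpoint of AB = (0, 1), r² = 68/4 = 17.
r = √17 ≈ 4.12.

4.12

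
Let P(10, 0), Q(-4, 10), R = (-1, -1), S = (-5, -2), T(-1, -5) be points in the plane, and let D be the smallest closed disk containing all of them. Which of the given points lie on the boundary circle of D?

P, Q, T

A smallest enclosing disk is always determined by at most three of the input points on its boundary.
The minimum enclosing circle is determined by three boundary points: P, Q, T.
Their circumcentre is (11/6, 101/30) with r² = 35113/450.
The farthest remaining point S is at distance² 33973/450 ≤ 35113/450.
The points at distance exactly r from the centre are P, Q, T — 3 points.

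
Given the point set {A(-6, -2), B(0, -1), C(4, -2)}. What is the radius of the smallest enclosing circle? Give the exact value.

Side lengths²: AB² = 37, AC² = 100, BC² = 17.
Since AC² = 100 ≥ 37 + 17 = 54, the angle opposite AC is not acute, so the smallest enclosing circle has AC as diameter.
Centre = midpoint of AC = (-1, -2), r² = 100/4 = 25.
r = √25 = 5.

5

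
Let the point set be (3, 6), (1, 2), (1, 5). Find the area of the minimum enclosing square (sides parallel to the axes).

16

The bounding box has width 2 and height 4.
An axis-aligned square enclosing the set must have side ≥ max(width, height).
So the minimum side is max(2, 4) = 4.
Area = 4² = 16.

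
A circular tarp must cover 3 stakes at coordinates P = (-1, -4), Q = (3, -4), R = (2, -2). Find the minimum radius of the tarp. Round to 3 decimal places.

Side lengths²: PQ² = 16, PR² = 13, QR² = 5.
Since PQ² = 16 < 13 + 5 = 18, the triangle is acute, so the smallest enclosing circle is the circumcircle.
Circumcentre = (1, -3.75), r² = 4.0625.
r = √(4.0625) ≈ 2.016.

2.016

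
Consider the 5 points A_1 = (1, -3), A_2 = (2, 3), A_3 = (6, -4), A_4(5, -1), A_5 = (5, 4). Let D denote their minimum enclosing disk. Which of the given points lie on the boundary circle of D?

A_1, A_3, A_5

The minimum enclosing circle of a finite set is fixed by two of the points (as a diameter) or three (as a circumcircle).
The minimum enclosing circle is determined by three boundary points: A_1, A_3, A_5.
Their circumcentre is (25/6, -1/6) with r² = 325/18.
The farthest remaining point A_2 is at distance² 265/18 ≤ 325/18.
The points at distance exactly r from the centre are A_1, A_3, A_5 — 3 points.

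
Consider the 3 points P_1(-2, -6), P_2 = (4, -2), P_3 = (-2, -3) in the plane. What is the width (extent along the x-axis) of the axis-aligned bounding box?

6

max x = 4, min x = -2, so width = 6.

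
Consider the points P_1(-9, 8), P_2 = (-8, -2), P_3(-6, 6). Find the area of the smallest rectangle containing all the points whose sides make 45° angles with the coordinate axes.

55

In coordinates u = x + y, v = x − y the rectangle is axis-aligned; the map (x,y)→(u,v) scales areas by 2.
u-values: -1, -10, 0; range = 0 − (-10) = 10.
v-values: -17, -6, -12; range = -6 − (-17) = 11.
Area = (10 × 11) / 2 = 55.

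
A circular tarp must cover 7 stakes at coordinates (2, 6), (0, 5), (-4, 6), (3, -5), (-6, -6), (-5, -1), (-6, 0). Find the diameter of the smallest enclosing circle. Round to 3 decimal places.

14.422

By Welzl's lemma the MEC is supported by two points (diametrically opposite) or three points (on a circumcircle).
The farthest pair is (2, 6)–(-6, -6) with squared distance 208. The circle on this segment as diameter has centre (-2, 0) and r² = 208/4 = 52.
Check (0, 5): distance² to centre = 29 ≤ 52, so it lies inside.
All remaining points lie in this disk, and no smaller disk contains both endpoints, so this is the minimum enclosing circle.
Diameter = 2r = 2√52 ≈ 14.422.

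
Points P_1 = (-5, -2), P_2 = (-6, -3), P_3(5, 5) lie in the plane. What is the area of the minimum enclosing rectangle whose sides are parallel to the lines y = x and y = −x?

In coordinates u = x + y, v = x − y the rectangle is axis-aligned; the map (x,y)→(u,v) scales areas by 2.
u-values: -7, -9, 10; range = 10 − (-9) = 19.
v-values: -3, -3, 0; range = 0 − (-3) = 3.
Area = (19 × 3) / 2 = 28.5.

28.5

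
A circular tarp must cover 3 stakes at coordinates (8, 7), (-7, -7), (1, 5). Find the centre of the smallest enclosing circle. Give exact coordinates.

Call the three points A, B, C in the order given.
Side lengths²: AB² = 421, AC² = 53, BC² = 208.
Since AB² = 421 ≥ 208 + 53 = 261, the angle opposite AB is not acute, so the smallest enclosing circle has AB as diameter.
Centre = midpoint of AB = (0.5, 0), r² = 421/4 = 105.25.
Centre = (0.5, 0).

(0.5, 0)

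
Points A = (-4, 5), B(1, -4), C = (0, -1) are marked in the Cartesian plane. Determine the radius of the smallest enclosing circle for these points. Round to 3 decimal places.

5.148

Side lengths²: AB² = 106, AC² = 52, BC² = 10.
Since AB² = 106 ≥ 52 + 10 = 62, the angle opposite AB is not acute, so the smallest enclosing circle has AB as diameter.
Centre = midpoint of AB = (-1.5, 0.5), r² = 106/4 = 26.5.
r = √(26.5) ≈ 5.148.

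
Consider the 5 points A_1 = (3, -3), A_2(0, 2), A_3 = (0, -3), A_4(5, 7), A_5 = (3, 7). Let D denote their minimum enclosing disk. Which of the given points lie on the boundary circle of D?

The minimum enclosing circle of a finite set is fixed by two of the points (as a diameter) or three (as a circumcircle).
The farthest pair is A_3–A_4 with squared distance 125. The circle on this segment as diameter has centre (2.5, 2) and r² = 125/4 = 31.25.
Check A_1: distance² to centre = 25.25 ≤ 31.25, so it lies inside.
All remaining points lie in this disk, and no smaller disk contains both endpoints, so this is the minimum enclosing circle.
The points at distance exactly r from the centre are A_3, A_4 — 2 points.

A_3, A_4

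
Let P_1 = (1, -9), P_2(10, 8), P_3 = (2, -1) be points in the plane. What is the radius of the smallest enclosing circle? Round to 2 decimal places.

9.62

Side lengths²: P_1P_2² = 370, P_1P_3² = 65, P_2P_3² = 145.
Since P_1P_2² = 370 ≥ 145 + 65 = 210, the angle opposite P_1P_2 is not acute, so the smallest enclosing circle has P_1P_2 as diameter.
Centre = midpoint of P_1P_2 = (5.5, -0.5), r² = 370/4 = 92.5.
r = √(92.5) ≈ 9.62.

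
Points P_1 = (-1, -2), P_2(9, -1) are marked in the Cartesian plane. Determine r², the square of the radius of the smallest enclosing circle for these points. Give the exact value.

25.25

The smallest circle enclosing two points has them as diameter endpoints.
Centre = midpoint = (4, -1.5); r² = |P_1P_2|²/4 = 101/4 = 25.25.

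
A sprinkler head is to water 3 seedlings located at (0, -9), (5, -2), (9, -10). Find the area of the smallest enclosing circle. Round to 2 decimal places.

Call the three points A, B, C in the order given.
Side lengths²: AB² = 74, AC² = 82, BC² = 80.
Since AC² = 82 < 80 + 74 = 154, the triangle is acute, so the smallest enclosing circle is the circumcircle.
Circumcentre = (81/17, -121/17), r² = 7585/289.
Area = π·r² = π·7585/289 ≈ 82.45.

82.45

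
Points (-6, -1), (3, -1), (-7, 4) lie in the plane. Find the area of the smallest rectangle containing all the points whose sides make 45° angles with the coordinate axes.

67.5

In coordinates u = x + y, v = x − y the rectangle is axis-aligned; the map (x,y)→(u,v) scales areas by 2.
u-values: -7, 2, -3; range = 2 − (-7) = 9.
v-values: -5, 4, -11; range = 4 − (-11) = 15.
Area = (9 × 15) / 2 = 67.5.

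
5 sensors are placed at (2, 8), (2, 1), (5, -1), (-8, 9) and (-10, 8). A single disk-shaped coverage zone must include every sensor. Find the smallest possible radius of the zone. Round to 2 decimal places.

A smallest enclosing disk is always determined by at most three of the input points on its boundary.
The farthest pair is (5, -1)–(-10, 8) with squared distance 306. The circle on this segment as diameter has centre (-2.5, 3.5) and r² = 306/4 = 76.5.
Check (2, 8): distance² to centre = 40.5 ≤ 76.5, so it lies inside.
All remaining points lie in this disk, and no smaller disk contains both endpoints, so this is the minimum enclosing circle.
r = √(76.5) ≈ 8.75.

8.75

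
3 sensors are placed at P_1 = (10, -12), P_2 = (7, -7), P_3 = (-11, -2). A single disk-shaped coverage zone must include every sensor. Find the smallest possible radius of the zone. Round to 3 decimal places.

Side lengths²: P_1P_2² = 34, P_1P_3² = 541, P_2P_3² = 349.
Since P_1P_3² = 541 ≥ 349 + 34 = 383, the angle opposite P_1P_3 is not acute, so the smallest enclosing circle has P_1P_3 as diameter.
Centre = midpoint of P_1P_3 = (-0.5, -7), r² = 541/4 = 135.25.
r = √(135.25) ≈ 11.630.

11.630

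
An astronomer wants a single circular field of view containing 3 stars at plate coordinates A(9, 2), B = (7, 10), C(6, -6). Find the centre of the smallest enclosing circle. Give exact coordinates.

Side lengths²: AB² = 68, AC² = 73, BC² = 257.
Since BC² = 257 ≥ 73 + 68 = 141, the angle opposite BC is not acute, so the smallest enclosing circle has BC as diameter.
Centre = midpoint of BC = (6.5, 2), r² = 257/4 = 64.25.
Centre = (6.5, 2).

(6.5, 2)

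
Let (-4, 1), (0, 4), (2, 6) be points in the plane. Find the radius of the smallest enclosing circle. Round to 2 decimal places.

3.91

Call the three points A, B, C in the order given.
Side lengths²: AB² = 25, AC² = 61, BC² = 8.
Since AC² = 61 ≥ 25 + 8 = 33, the angle opposite AC is not acute, so the smallest enclosing circle has AC as diameter.
Centre = midpoint of AC = (-1, 3.5), r² = 61/4 = 15.25.
r = √(15.25) ≈ 3.91.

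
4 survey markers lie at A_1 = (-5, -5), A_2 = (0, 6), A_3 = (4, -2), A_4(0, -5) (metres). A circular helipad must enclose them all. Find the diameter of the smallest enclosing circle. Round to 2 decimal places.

12.21

A smallest enclosing disk is always determined by at most three of the input points on its boundary.
The minimum enclosing circle is determined by three boundary points: A_1, A_2, A_3.
Their circumcentre is (-12/7, 1/7) with r² = 1825/49.
The farthest remaining point A_4 is at distance² 1440/49 ≤ 1825/49.
Diameter = 2r = 2√(1825/49) ≈ 12.21.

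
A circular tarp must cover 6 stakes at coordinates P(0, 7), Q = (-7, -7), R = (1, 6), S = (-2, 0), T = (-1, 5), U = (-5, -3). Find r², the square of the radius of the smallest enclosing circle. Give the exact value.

By Welzl's lemma the MEC is supported by two points (diametrically opposite) or three points (on a circumcircle).
The farthest pair is P–Q with squared distance 245. The circle on this segment as diameter has centre (-3.5, 0) and r² = 245/4 = 61.25.
Check R: distance² to centre = 56.25 ≤ 61.25, so it lies inside.
All remaining points lie in this disk, and no smaller disk contains both endpoints, so this is the minimum enclosing circle.

61.25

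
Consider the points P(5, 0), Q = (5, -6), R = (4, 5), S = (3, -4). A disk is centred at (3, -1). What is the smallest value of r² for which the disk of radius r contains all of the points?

37

The required radius is the distance from (3, -1) to the farthest point.
Squared distances: 5, 29, 37, 9.
Maximum is 37, attained at R.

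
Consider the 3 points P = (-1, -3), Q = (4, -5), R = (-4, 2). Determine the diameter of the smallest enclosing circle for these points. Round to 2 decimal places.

Side lengths²: PQ² = 29, PR² = 34, QR² = 113.
Since QR² = 113 ≥ 34 + 29 = 63, the angle opposite QR is not acute, so the smallest enclosing circle has QR as diameter.
Centre = midpoint of QR = (0, -1.5), r² = 113/4 = 28.25.
Diameter = 2r = 2√(28.25) ≈ 10.63.

10.63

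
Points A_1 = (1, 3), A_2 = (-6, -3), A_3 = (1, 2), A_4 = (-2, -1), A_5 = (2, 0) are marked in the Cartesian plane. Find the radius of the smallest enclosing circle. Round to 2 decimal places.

By Welzl's lemma the MEC is supported by two points (diametrically opposite) or three points (on a circumcircle).
The farthest pair is A_1–A_2 with squared distance 85. The circle on this segment as diameter has centre (-2.5, 0) and r² = 85/4 = 21.25.
Check A_3: distance² to centre = 16.25 ≤ 21.25, so it lies inside.
All remaining points lie in this disk, and no smaller disk contains both endpoints, so this is the minimum enclosing circle.
r = √(21.25) ≈ 4.61.

4.61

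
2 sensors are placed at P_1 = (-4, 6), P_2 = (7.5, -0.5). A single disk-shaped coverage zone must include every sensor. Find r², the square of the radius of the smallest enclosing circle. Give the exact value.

43.625

The smallest circle enclosing two points has them as diameter endpoints.
Centre = midpoint = (1.75, 2.75); r² = |P_1P_2|²/4 = 174.5/4 = 43.625.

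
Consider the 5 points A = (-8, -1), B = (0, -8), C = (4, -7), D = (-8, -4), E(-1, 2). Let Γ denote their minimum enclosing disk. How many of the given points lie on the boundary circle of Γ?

A smallest enclosing disk is always determined by at most three of the input points on its boundary.
The farthest pair is A–C with squared distance 180. The circle on this segment as diameter has centre (-2, -4) and r² = 180/4 = 45.
Check B: distance² to centre = 20 ≤ 45, so it lies inside.
All remaining points lie in this disk, and no smaller disk contains both endpoints, so this is the minimum enclosing circle.
The points at distance exactly r from the centre are A, C — 2 points.

2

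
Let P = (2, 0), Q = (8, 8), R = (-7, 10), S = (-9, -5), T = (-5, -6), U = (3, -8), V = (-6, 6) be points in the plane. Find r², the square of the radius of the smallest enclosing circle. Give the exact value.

114.5

The minimum enclosing circle of a finite set is fixed by two of the points (as a diameter) or three (as a circumcircle).
The farthest pair is Q–S with squared distance 458. The circle on this segment as diameter has centre (-0.5, 1.5) and r² = 458/4 = 114.5.
Check P: distance² to centre = 8.5 ≤ 114.5, so it lies inside.
All remaining points lie in this disk, and no smaller disk contains both endpoints, so this is the minimum enclosing circle.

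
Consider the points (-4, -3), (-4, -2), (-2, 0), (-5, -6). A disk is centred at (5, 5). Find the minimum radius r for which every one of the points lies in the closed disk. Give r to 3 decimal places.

The required radius is the distance from (5, 5) to the farthest point.
Squared distances: 145, 130, 74, 221.
Maximum is 221, attained at (-5, -6).
r = √221 ≈ 14.866.

14.866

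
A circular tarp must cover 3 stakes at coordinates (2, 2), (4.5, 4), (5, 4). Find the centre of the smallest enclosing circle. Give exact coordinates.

(3.5, 3)

Call the three points A, B, C in the order given.
Side lengths²: AB² = 10.25, AC² = 13, BC² = 0.25.
Since AC² = 13 ≥ 10.25 + 0.25 = 10.5, the angle opposite AC is not acute, so the smallest enclosing circle has AC as diameter.
Centre = midpoint of AC = (3.5, 3), r² = 13/4 = 3.25.
Centre = (3.5, 3).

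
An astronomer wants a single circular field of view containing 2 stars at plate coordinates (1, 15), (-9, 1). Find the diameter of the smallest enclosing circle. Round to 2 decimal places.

The smallest circle enclosing two points has them as diameter endpoints.
Centre = midpoint = (-4, 8); r² = |(1, 15)−(-9, 1)|²/4 = 296/4 = 74.
Diameter = 2r = 2√74 ≈ 17.20.

17.20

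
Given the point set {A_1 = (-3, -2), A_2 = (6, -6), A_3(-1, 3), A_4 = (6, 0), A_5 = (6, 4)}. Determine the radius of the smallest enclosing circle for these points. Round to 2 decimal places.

The minimum enclosing circle of a finite set is fixed by two of the points (as a diameter) or three (as a circumcircle).
The minimum enclosing circle is determined by three boundary points: A_1, A_2, A_5.
Their circumcentre is (17/6, -1) with r² = 1261/36.
The farthest remaining point A_3 is at distance² 1105/36 ≤ 1261/36.
r = √(1261/36) ≈ 5.92.

5.92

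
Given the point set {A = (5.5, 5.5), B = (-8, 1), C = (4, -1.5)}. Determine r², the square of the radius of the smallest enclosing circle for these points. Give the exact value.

Side lengths²: AB² = 202.5, AC² = 51.25, BC² = 150.25.
Since AB² = 202.5 ≥ 150.25 + 51.25 = 201.5, the angle opposite AB is not acute, so the smallest enclosing circle has AB as diameter.
Centre = midpoint of AB = (-1.25, 3.25), r² = 202.5/4 = 50.625.

50.625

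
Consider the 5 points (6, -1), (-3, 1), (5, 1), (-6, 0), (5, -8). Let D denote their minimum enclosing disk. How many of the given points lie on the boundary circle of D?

3

By Welzl's lemma the MEC is supported by two points (diametrically opposite) or three points (on a circumcircle).
The minimum enclosing circle is determined by three boundary points: (5, 1), (-6, 0), (5, -8).
Their circumcentre is (-3/22, -3.5) with r² = 11285/242.
The farthest remaining point (6, -1) is at distance² 10625/242 ≤ 11285/242.
The points at distance exactly r from the centre are (5, 1), (-6, 0), (5, -8) — 3 points.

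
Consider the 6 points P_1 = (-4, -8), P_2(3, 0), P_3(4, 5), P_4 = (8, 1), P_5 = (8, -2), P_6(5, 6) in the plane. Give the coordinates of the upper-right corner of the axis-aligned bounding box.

x-range [-4, 8], y-range [-8, 6].
The upper-right corner is (8, 6).

(8, 6)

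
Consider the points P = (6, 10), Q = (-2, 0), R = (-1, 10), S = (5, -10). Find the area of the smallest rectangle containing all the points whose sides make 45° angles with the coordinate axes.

In coordinates u = x + y, v = x − y the rectangle is axis-aligned; the map (x,y)→(u,v) scales areas by 2.
u-values: 16, -2, 9, -5; range = 16 − (-5) = 21.
v-values: -4, -2, -11, 15; range = 15 − (-11) = 26.
Area = (21 × 26) / 2 = 273.

273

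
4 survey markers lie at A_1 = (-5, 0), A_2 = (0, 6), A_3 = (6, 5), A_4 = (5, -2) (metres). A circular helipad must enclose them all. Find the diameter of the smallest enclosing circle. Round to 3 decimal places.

The minimum enclosing circle is determined by three boundary points: A_1, A_3, A_4.
Their circumcentre is (23/36, 79/36) with r² = 23725/648.
The farthest remaining point A_2 is at distance² 9649/648 ≤ 23725/648.
Diameter = 2r = 2√(23725/648) ≈ 12.102.

12.102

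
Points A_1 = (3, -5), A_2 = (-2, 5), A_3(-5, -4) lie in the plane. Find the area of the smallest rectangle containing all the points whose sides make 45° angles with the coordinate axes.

In coordinates u = x + y, v = x − y the rectangle is axis-aligned; the map (x,y)→(u,v) scales areas by 2.
u-values: -2, 3, -9; range = 3 − (-9) = 12.
v-values: 8, -7, -1; range = 8 − (-7) = 15.
Area = (12 × 15) / 2 = 90.

90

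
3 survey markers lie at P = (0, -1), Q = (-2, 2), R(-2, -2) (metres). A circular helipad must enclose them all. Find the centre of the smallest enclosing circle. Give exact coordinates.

(-1.75, 0)

Side lengths²: PQ² = 13, PR² = 5, QR² = 16.
Since QR² = 16 < 13 + 5 = 18, the triangle is acute, so the smallest enclosing circle is the circumcircle.
Circumcentre = (-1.75, 0), r² = 4.0625.
Centre = (-1.75, 0).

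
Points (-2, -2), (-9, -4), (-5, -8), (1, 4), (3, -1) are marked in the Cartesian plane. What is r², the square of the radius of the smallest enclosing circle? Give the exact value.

410/9

The minimum enclosing circle of a finite set is fixed by two of the points (as a diameter) or three (as a circumcircle).
The minimum enclosing circle is determined by three boundary points: (-9, -4), (-5, -8), (1, 4).
Their circumcentre is (-8/3, -5/3) with r² = 410/9.
The farthest remaining point (3, -1) is at distance² 293/9 ≤ 410/9.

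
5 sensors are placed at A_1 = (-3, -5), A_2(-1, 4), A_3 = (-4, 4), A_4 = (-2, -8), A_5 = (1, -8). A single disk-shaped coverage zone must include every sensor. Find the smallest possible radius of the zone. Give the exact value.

A smallest enclosing disk is always determined by at most three of the input points on its boundary.
The farthest pair is A_3–A_5 with squared distance 169. The circle on this segment as diameter has centre (-1.5, -2) and r² = 169/4 = 42.25.
Check A_1: distance² to centre = 11.25 ≤ 42.25, so it lies inside.
All remaining points lie in this disk, and no smaller disk contains both endpoints, so this is the minimum enclosing circle.
r = √(42.25) = 6.5.

6.5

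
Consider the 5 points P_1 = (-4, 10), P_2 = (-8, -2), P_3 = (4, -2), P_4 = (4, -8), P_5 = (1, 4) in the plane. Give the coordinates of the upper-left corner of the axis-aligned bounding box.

(-8, 10)

x-range [-8, 4], y-range [-8, 10].
The upper-left corner is (-8, 10).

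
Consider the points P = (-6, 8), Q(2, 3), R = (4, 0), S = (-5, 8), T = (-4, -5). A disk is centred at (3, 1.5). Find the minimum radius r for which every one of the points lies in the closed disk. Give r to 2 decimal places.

The required radius is the distance from (3, 1.5) to the farthest point.
Squared distances: 123.25, 3.25, 3.25, 106.25, 91.25.
Maximum is 123.25, attained at P.
r = √(123.25) ≈ 11.10.

11.10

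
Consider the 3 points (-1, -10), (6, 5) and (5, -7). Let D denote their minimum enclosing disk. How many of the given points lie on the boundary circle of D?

2

Call the three points A, B, C in the order given.
Side lengths²: AB² = 274, AC² = 45, BC² = 145.
Since AB² = 274 ≥ 145 + 45 = 190, the angle opposite AB is not acute, so the smallest enclosing circle has AB as diameter.
Centre = midpoint of AB = (2.5, -2.5), r² = 274/4 = 68.5.
The points at distance exactly r from the centre are (-1, -10), (6, 5) — 2 points.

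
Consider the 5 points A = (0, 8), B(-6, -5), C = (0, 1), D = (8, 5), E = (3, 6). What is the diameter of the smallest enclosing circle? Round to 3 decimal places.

17.205

The farthest pair is B–D with squared distance 296. The circle on this segment as diameter has centre (1, 0) and r² = 296/4 = 74.
Check A: distance² to centre = 65 ≤ 74, so it lies inside.
All remaining points lie in this disk, and no smaller disk contains both endpoints, so this is the minimum enclosing circle.
Diameter = 2r = 2√74 ≈ 17.205.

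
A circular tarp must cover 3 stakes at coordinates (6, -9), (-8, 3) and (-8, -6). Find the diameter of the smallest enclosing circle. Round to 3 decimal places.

Call the three points A, B, C in the order given.
Side lengths²: AB² = 340, AC² = 205, BC² = 81.
Since AB² = 340 ≥ 205 + 81 = 286, the angle opposite AB is not acute, so the smallest enclosing circle has AB as diameter.
Centre = midpoint of AB = (-1, -3), r² = 340/4 = 85.
Diameter = 2r = 2√85 ≈ 18.439.

18.439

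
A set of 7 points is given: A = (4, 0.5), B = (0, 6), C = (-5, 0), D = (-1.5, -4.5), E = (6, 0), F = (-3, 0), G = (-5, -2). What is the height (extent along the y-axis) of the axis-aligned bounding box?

max y = 6, min y = -4.5, so height = 10.5.

10.5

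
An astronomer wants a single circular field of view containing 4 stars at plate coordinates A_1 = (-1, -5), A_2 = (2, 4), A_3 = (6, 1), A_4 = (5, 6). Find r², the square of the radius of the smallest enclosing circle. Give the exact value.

39.25

A smallest enclosing disk is always determined by at most three of the input points on its boundary.
The farthest pair is A_1–A_4 with squared distance 157. The circle on this segment as diameter has centre (2, 0.5) and r² = 157/4 = 39.25.
Check A_2: distance² to centre = 12.25 ≤ 39.25, so it lies inside.
All remaining points lie in this disk, and no smaller disk contains both endpoints, so this is the minimum enclosing circle.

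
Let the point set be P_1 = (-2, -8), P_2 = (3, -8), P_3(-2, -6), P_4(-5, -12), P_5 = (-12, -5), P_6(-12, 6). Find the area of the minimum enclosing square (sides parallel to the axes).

324

The bounding box has width 15 and height 18.
An axis-aligned square enclosing the set must have side ≥ max(width, height).
So the minimum side is max(15, 18) = 18.
Area = 18² = 324.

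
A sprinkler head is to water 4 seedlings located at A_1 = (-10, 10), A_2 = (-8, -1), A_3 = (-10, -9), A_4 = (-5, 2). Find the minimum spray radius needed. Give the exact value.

By Welzl's lemma the MEC is supported by two points (diametrically opposite) or three points (on a circumcircle).
The farthest pair is A_1–A_3 with squared distance 361. The circle on this segment as diameter has centre (-10, 0.5) and r² = 361/4 = 90.25.
Check A_2: distance² to centre = 6.25 ≤ 90.25, so it lies inside.
All remaining points lie in this disk, and no smaller disk contains both endpoints, so this is the minimum enclosing circle.
r = √(90.25) = 9.5.

9.5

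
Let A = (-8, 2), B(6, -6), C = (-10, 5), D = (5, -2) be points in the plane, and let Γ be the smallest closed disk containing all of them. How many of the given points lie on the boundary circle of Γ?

2

By Welzl's lemma the MEC is supported by two points (diametrically opposite) or three points (on a circumcircle).
The farthest pair is B–C with squared distance 377. The circle on this segment as diameter has centre (-2, -0.5) and r² = 377/4 = 94.25.
Check A: distance² to centre = 42.25 ≤ 94.25, so it lies inside.
All remaining points lie in this disk, and no smaller disk contains both endpoints, so this is the minimum enclosing circle.
The points at distance exactly r from the centre are B, C — 2 points.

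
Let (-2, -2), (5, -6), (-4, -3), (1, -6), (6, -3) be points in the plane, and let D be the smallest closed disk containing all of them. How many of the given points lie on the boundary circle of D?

3

A smallest enclosing disk is always determined by at most three of the input points on its boundary.
The farthest pair is (-4, -3)–(6, -3) with squared distance 100. The circle on this segment as diameter has centre (1, -3) and r² = 100/4 = 25.
Check (-2, -2): distance² to centre = 10 ≤ 25, so it lies inside.
All remaining points lie in this disk, and no smaller disk contains both endpoints, so this is the minimum enclosing circle.
The points at distance exactly r from the centre are (5, -6), (-4, -3), (6, -3) — 3 points.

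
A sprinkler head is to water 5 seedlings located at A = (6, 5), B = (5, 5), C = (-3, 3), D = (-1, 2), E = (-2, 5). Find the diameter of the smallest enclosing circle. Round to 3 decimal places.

A smallest enclosing disk is always determined by at most three of the input points on its boundary.
The farthest pair is A–C with squared distance 85. The circle on this segment as diameter has centre (1.5, 4) and r² = 85/4 = 21.25.
Check B: distance² to centre = 13.25 ≤ 21.25, so it lies inside.
All remaining points lie in this disk, and no smaller disk contains both endpoints, so this is the minimum enclosing circle.
Diameter = 2r = 2√(21.25) ≈ 9.220.

9.220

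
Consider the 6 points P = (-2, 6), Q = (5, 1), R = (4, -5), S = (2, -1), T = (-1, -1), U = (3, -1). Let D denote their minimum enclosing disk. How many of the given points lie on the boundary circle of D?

2

A smallest enclosing disk is always determined by at most three of the input points on its boundary.
The farthest pair is P–R with squared distance 157. The circle on this segment as diameter has centre (1, 0.5) and r² = 157/4 = 39.25.
Check Q: distance² to centre = 16.25 ≤ 39.25, so it lies inside.
All remaining points lie in this disk, and no smaller disk contains both endpoints, so this is the minimum enclosing circle.
The points at distance exactly r from the centre are P, R — 2 points.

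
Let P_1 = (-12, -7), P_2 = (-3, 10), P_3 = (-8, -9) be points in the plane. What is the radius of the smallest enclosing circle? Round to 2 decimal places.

Side lengths²: P_1P_2² = 370, P_1P_3² = 20, P_2P_3² = 386.
Since P_2P_3² = 386 < 370 + 20 = 390, the triangle is acute, so the smallest enclosing circle is the circumcircle.
Circumcentre = (-246/43, 24/43), r² = 178525/1849.
r = √(178525/1849) ≈ 9.83.

9.83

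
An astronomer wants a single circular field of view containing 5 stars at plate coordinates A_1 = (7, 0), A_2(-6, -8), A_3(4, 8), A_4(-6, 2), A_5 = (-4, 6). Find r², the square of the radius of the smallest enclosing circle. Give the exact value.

By Welzl's lemma the MEC is supported by two points (diametrically opposite) or three points (on a circumcircle).
The farthest pair is A_2–A_3 with squared distance 356. The circle on this segment as diameter has centre (-1, 0) and r² = 356/4 = 89.
Check A_1: distance² to centre = 64 ≤ 89, so it lies inside.
All remaining points lie in this disk, and no smaller disk contains both endpoints, so this is the minimum enclosing circle.

89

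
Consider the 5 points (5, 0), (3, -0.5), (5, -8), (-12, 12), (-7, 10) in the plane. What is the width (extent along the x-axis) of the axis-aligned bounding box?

max x = 5, min x = -12, so width = 17.

17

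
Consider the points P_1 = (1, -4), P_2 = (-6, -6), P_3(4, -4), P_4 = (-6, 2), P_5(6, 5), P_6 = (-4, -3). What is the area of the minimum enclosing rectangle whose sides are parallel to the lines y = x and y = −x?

In coordinates u = x + y, v = x − y the rectangle is axis-aligned; the map (x,y)→(u,v) scales areas by 2.
u-values: -3, -12, 0, -4, 11, -7; range = 11 − (-12) = 23.
v-values: 5, 0, 8, -8, 1, -1; range = 8 − (-8) = 16.
Area = (23 × 16) / 2 = 184.

184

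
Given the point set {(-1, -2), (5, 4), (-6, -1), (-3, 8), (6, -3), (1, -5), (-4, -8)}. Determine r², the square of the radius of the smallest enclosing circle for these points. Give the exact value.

129785/1922

The minimum enclosing circle of a finite set is fixed by two of the points (as a diameter) or three (as a circumcircle).
The minimum enclosing circle is determined by three boundary points: (-3, 8), (6, -3), (-4, -8).
Their circumcentre is (-105/62, -7/62) with r² = 129785/1922.
The farthest remaining point (5, 4) is at distance² 118625/1922 ≤ 129785/1922.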